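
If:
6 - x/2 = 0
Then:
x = 12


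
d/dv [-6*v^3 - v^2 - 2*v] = -18*v^2 - 2*v - 2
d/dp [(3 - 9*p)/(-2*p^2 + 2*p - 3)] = 3*(-6*p^2 + 4*p + 7)/(4*p^4 - 8*p^3 + 16*p^2 - 12*p + 9)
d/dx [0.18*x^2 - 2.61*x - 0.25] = 0.36*x - 2.61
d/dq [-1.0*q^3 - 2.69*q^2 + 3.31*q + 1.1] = -3.0*q^2 - 5.38*q + 3.31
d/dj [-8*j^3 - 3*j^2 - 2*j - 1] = -24*j^2 - 6*j - 2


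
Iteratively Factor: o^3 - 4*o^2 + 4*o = (o - 2)*(o^2 - 2*o) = (o - 2)^2*(o)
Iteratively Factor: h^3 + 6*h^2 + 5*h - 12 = (h + 3)*(h^2 + 3*h - 4) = (h + 3)*(h + 4)*(h - 1)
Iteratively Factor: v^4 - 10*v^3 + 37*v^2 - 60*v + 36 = (v - 3)*(v^3 - 7*v^2 + 16*v - 12) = (v - 3)*(v - 2)*(v^2 - 5*v + 6) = (v - 3)*(v - 2)^2*(v - 3)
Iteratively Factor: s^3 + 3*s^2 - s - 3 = (s + 1)*(s^2 + 2*s - 3) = (s + 1)*(s + 3)*(s - 1)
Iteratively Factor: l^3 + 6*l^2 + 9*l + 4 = (l + 1)*(l^2 + 5*l + 4) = (l + 1)^2*(l + 4)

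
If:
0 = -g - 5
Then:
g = -5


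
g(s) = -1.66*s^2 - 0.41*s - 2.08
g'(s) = -3.32*s - 0.41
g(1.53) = -6.59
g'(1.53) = -5.49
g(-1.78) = -6.61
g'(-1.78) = 5.50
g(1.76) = -7.94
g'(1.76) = -6.25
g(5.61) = -56.62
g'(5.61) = -19.04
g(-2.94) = -15.22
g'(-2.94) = 9.35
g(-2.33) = -10.14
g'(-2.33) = 7.33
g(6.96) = -85.35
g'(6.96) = -23.52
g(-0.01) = -2.08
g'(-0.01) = -0.38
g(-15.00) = -369.43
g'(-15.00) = 49.39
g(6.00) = -64.30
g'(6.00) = -20.33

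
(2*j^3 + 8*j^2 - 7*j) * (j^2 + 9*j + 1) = 2*j^5 + 26*j^4 + 67*j^3 - 55*j^2 - 7*j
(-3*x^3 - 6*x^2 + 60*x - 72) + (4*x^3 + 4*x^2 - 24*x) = x^3 - 2*x^2 + 36*x - 72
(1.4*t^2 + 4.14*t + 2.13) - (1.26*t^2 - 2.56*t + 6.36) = 0.14*t^2 + 6.7*t - 4.23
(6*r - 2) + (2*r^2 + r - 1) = 2*r^2 + 7*r - 3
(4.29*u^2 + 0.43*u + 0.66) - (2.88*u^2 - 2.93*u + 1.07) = 1.41*u^2 + 3.36*u - 0.41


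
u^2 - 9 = (u - 3)*(u + 3)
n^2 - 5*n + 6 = (n - 3)*(n - 2)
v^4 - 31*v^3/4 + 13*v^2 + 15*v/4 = v*(v - 5)*(v - 3)*(v + 1/4)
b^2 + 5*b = b*(b + 5)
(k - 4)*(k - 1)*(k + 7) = k^3 + 2*k^2 - 31*k + 28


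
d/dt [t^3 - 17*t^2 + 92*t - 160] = 3*t^2 - 34*t + 92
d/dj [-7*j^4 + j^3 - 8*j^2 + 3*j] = -28*j^3 + 3*j^2 - 16*j + 3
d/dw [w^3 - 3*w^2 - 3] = 3*w*(w - 2)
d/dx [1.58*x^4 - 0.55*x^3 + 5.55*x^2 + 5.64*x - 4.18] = 6.32*x^3 - 1.65*x^2 + 11.1*x + 5.64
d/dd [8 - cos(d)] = sin(d)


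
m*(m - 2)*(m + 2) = m^3 - 4*m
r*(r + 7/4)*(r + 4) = r^3 + 23*r^2/4 + 7*r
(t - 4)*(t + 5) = t^2 + t - 20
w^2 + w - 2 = (w - 1)*(w + 2)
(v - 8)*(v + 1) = v^2 - 7*v - 8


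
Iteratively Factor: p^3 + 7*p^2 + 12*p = (p + 4)*(p^2 + 3*p) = (p + 3)*(p + 4)*(p)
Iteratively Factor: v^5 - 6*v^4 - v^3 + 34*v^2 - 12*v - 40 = (v - 2)*(v^4 - 4*v^3 - 9*v^2 + 16*v + 20) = (v - 2)*(v + 2)*(v^3 - 6*v^2 + 3*v + 10) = (v - 5)*(v - 2)*(v + 2)*(v^2 - v - 2) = (v - 5)*(v - 2)^2*(v + 2)*(v + 1)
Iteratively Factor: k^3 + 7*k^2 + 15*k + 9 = (k + 3)*(k^2 + 4*k + 3) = (k + 1)*(k + 3)*(k + 3)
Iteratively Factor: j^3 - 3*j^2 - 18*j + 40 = (j + 4)*(j^2 - 7*j + 10) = (j - 5)*(j + 4)*(j - 2)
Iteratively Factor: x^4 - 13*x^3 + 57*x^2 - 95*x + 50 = (x - 2)*(x^3 - 11*x^2 + 35*x - 25) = (x - 2)*(x - 1)*(x^2 - 10*x + 25) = (x - 5)*(x - 2)*(x - 1)*(x - 5)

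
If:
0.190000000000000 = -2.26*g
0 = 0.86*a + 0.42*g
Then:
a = 0.04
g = -0.08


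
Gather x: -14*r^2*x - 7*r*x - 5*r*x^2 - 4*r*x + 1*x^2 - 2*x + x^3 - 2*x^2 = x^3 + x^2*(-5*r - 1) + x*(-14*r^2 - 11*r - 2)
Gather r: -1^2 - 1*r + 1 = -r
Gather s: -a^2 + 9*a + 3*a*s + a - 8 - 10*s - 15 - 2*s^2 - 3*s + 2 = -a^2 + 10*a - 2*s^2 + s*(3*a - 13) - 21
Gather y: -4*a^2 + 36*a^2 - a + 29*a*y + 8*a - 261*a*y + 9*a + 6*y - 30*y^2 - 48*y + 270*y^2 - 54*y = 32*a^2 + 16*a + 240*y^2 + y*(-232*a - 96)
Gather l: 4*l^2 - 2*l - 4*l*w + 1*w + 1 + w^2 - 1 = 4*l^2 + l*(-4*w - 2) + w^2 + w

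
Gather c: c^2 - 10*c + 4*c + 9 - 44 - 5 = c^2 - 6*c - 40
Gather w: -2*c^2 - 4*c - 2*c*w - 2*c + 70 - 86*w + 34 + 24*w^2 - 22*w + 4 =-2*c^2 - 6*c + 24*w^2 + w*(-2*c - 108) + 108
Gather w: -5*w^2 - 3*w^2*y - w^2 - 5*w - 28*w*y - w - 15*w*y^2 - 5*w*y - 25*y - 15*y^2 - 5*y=w^2*(-3*y - 6) + w*(-15*y^2 - 33*y - 6) - 15*y^2 - 30*y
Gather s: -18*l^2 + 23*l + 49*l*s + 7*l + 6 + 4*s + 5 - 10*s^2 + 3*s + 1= -18*l^2 + 30*l - 10*s^2 + s*(49*l + 7) + 12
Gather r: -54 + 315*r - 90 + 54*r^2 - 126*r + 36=54*r^2 + 189*r - 108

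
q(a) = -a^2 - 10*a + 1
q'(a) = -2*a - 10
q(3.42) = -44.90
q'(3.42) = -16.84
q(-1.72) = 15.24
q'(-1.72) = -6.56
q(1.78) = -19.97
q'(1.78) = -13.56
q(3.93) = -53.74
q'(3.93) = -17.86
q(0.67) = -6.15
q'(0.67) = -11.34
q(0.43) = -3.48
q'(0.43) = -10.86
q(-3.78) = 24.51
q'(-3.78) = -2.44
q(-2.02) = 17.12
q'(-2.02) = -5.96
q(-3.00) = 22.00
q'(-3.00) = -4.00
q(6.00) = -95.00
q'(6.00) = -22.00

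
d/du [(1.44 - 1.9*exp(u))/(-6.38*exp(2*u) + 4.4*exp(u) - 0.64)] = (-12.122*exp(2*u) + 18.3744*exp(u) - 5.12)*exp(u)/(40.7044*exp(4*u) - 56.144*exp(3*u) + 27.5264*exp(2*u) - 5.632*exp(u) + 0.4096)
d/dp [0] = 0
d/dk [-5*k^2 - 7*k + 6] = -10*k - 7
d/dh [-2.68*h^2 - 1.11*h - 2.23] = -5.36*h - 1.11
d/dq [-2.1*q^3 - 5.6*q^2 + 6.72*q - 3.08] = -6.3*q^2 - 11.2*q + 6.72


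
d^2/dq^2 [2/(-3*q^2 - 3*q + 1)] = 12*(3*q^2 + 3*q - 3*(2*q + 1)^2 - 1)/(3*q^2 + 3*q - 1)^3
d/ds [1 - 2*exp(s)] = -2*exp(s)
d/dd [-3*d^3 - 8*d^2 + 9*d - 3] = -9*d^2 - 16*d + 9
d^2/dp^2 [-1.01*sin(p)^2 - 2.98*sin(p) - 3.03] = 2.98*sin(p) - 2.02*cos(2*p)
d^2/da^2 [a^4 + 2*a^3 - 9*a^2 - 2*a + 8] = 12*a^2 + 12*a - 18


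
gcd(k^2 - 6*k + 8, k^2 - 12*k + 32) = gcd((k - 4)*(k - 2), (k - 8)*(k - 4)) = k - 4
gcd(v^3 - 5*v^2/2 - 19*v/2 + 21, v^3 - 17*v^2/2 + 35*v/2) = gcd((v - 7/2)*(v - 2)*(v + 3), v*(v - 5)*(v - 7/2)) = v - 7/2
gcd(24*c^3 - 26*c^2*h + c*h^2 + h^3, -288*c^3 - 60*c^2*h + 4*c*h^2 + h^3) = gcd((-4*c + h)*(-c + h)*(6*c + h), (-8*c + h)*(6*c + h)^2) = 6*c + h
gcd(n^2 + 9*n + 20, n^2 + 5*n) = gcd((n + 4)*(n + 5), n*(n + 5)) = n + 5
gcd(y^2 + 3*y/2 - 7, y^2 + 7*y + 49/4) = y + 7/2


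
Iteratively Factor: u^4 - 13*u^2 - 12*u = (u + 1)*(u^3 - u^2 - 12*u) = (u - 4)*(u + 1)*(u^2 + 3*u) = u*(u - 4)*(u + 1)*(u + 3)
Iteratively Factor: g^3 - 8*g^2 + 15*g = (g - 3)*(g^2 - 5*g) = g*(g - 3)*(g - 5)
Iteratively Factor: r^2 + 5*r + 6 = (r + 2)*(r + 3)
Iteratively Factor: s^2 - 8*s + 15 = (s - 5)*(s - 3)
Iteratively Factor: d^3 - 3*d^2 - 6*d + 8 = (d + 2)*(d^2 - 5*d + 4) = (d - 1)*(d + 2)*(d - 4)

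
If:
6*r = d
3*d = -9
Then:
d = -3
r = -1/2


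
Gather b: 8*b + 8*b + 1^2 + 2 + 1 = 16*b + 4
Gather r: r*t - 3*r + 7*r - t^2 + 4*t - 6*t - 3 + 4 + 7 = r*(t + 4) - t^2 - 2*t + 8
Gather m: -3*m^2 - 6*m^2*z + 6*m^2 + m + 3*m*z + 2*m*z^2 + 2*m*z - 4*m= m^2*(3 - 6*z) + m*(2*z^2 + 5*z - 3)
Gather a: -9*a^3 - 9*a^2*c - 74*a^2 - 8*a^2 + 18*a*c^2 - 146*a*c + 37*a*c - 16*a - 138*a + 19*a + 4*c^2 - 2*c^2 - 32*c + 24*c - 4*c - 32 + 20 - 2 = -9*a^3 + a^2*(-9*c - 82) + a*(18*c^2 - 109*c - 135) + 2*c^2 - 12*c - 14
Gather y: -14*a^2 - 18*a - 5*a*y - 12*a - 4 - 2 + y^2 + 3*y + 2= -14*a^2 - 30*a + y^2 + y*(3 - 5*a) - 4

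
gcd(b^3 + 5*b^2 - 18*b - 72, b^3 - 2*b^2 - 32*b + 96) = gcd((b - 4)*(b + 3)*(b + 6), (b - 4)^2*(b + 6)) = b^2 + 2*b - 24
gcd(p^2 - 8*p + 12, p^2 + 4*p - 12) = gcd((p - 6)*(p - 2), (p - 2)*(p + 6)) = p - 2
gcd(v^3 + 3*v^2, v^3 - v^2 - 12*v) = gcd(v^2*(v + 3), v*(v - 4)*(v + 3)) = v^2 + 3*v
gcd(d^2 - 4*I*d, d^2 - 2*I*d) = d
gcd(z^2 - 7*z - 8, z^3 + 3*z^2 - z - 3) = z + 1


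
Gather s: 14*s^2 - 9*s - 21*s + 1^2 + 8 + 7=14*s^2 - 30*s + 16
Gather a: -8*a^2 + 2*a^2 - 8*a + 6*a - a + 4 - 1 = -6*a^2 - 3*a + 3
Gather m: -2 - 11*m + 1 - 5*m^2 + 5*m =-5*m^2 - 6*m - 1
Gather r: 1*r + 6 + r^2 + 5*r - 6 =r^2 + 6*r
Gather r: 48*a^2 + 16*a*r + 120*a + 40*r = 48*a^2 + 120*a + r*(16*a + 40)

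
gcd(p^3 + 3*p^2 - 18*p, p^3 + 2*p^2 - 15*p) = p^2 - 3*p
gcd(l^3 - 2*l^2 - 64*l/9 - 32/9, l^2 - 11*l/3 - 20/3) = l + 4/3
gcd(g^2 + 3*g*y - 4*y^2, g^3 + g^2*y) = 1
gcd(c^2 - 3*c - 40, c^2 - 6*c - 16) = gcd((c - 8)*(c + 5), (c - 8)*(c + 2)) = c - 8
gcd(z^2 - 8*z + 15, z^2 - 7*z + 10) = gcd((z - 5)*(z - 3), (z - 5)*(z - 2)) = z - 5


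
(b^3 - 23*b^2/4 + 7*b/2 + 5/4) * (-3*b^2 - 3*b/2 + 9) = -3*b^5 + 63*b^4/4 + 57*b^3/8 - 243*b^2/4 + 237*b/8 + 45/4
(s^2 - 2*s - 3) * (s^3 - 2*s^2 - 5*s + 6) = s^5 - 4*s^4 - 4*s^3 + 22*s^2 + 3*s - 18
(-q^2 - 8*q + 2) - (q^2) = -2*q^2 - 8*q + 2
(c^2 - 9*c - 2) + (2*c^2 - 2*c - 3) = 3*c^2 - 11*c - 5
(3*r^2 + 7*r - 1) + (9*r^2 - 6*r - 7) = 12*r^2 + r - 8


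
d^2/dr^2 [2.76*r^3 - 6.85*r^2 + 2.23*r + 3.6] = 16.56*r - 13.7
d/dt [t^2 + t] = 2*t + 1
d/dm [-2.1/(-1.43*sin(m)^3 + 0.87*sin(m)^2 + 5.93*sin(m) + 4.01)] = (-9.009*sin(m)^2 + 3.654*sin(m) + 12.453)*cos(m)/(-1.43*sin(m)^3 + 0.87*sin(m)^2 + 5.93*sin(m) + 4.01)^2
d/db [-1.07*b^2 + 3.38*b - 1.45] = 3.38 - 2.14*b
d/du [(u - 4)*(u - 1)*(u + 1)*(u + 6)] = 4*u^3 + 6*u^2 - 50*u - 2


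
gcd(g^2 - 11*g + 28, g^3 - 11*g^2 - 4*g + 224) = g - 7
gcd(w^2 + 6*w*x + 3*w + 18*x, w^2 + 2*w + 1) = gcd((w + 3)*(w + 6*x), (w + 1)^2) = 1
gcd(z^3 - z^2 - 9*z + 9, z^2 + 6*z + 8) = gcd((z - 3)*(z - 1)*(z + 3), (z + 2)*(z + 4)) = 1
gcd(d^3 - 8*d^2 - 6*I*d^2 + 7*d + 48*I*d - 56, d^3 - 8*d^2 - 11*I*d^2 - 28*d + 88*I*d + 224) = d^2 + d*(-8 - 7*I) + 56*I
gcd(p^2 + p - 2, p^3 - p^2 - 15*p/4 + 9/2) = p + 2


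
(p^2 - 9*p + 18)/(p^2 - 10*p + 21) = (p - 6)/(p - 7)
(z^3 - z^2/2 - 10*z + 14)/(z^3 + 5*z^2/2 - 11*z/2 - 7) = (z - 2)/(z + 1)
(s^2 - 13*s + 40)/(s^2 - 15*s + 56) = (s - 5)/(s - 7)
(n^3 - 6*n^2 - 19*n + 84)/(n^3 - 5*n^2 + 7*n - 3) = (n^2 - 3*n - 28)/(n^2 - 2*n + 1)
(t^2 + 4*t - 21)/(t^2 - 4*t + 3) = (t + 7)/(t - 1)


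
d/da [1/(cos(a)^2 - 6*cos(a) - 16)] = 2*(cos(a) - 3)*sin(a)/(sin(a)^2 + 6*cos(a) + 15)^2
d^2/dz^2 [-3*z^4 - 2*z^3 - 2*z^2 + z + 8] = -36*z^2 - 12*z - 4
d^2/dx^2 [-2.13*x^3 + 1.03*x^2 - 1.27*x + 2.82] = 2.06 - 12.78*x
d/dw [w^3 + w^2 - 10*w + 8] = 3*w^2 + 2*w - 10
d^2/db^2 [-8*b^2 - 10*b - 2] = -16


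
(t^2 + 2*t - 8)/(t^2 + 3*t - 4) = (t - 2)/(t - 1)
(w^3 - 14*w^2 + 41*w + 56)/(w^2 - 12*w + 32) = (w^2 - 6*w - 7)/(w - 4)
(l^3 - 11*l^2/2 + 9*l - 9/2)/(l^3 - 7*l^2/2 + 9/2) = (l - 1)/(l + 1)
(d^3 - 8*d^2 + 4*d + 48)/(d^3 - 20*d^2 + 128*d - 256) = (d^2 - 4*d - 12)/(d^2 - 16*d + 64)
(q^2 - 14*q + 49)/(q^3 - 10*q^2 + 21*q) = (q - 7)/(q*(q - 3))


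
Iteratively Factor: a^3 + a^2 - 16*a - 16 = (a + 1)*(a^2 - 16) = (a + 1)*(a + 4)*(a - 4)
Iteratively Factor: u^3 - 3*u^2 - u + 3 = (u - 1)*(u^2 - 2*u - 3) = (u - 1)*(u + 1)*(u - 3)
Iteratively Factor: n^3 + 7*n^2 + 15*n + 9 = (n + 3)*(n^2 + 4*n + 3) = (n + 1)*(n + 3)*(n + 3)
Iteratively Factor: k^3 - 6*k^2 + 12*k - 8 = (k - 2)*(k^2 - 4*k + 4) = (k - 2)^2*(k - 2)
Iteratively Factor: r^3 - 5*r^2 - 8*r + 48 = (r + 3)*(r^2 - 8*r + 16) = (r - 4)*(r + 3)*(r - 4)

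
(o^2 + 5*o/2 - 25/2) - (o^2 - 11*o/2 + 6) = 8*o - 37/2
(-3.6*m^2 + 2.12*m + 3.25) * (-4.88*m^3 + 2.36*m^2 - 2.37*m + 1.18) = 17.568*m^5 - 18.8416*m^4 - 2.3248*m^3 - 1.6024*m^2 - 5.2009*m + 3.835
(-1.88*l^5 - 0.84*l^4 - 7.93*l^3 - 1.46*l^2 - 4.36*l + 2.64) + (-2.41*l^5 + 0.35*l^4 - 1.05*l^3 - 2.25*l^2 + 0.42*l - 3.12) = -4.29*l^5 - 0.49*l^4 - 8.98*l^3 - 3.71*l^2 - 3.94*l - 0.48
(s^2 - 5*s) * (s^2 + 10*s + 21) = s^4 + 5*s^3 - 29*s^2 - 105*s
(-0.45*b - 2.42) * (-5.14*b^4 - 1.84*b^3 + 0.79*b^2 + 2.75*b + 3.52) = 2.313*b^5 + 13.2668*b^4 + 4.0973*b^3 - 3.1493*b^2 - 8.239*b - 8.5184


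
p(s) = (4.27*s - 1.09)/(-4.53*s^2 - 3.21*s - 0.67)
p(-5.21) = 0.22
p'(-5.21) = 0.05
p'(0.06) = -8.91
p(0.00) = 1.63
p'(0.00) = -14.17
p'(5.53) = 0.02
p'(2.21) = 0.07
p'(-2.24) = 0.43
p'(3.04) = 0.05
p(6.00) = -0.13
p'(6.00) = 0.02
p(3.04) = -0.23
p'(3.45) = 0.04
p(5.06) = -0.15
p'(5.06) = 0.02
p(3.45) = -0.21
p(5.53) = -0.14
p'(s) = (4.27*s - 1.09)*(9.06*s + 3.21)/(-4.53*s^2 - 3.21*s - 0.67)^2 + 4.27/(-4.53*s^2 - 3.21*s - 0.67) = (19.3431*s^2 - 9.8754*s - 6.3598)/(20.5209*s^4 + 29.0826*s^3 + 16.3743*s^2 + 4.3014*s + 0.4489)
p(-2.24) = 0.66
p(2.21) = -0.28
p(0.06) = 0.95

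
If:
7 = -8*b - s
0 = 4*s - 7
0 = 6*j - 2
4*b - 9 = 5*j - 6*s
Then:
No Solution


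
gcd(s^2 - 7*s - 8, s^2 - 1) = s + 1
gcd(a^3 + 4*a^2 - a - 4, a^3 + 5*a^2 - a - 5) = a^2 - 1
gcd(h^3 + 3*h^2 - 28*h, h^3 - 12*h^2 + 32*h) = h^2 - 4*h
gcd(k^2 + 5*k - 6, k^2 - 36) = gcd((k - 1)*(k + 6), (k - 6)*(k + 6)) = k + 6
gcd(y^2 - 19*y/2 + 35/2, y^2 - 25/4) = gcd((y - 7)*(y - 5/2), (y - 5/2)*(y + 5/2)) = y - 5/2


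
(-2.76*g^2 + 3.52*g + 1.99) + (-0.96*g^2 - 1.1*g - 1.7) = -3.72*g^2 + 2.42*g + 0.29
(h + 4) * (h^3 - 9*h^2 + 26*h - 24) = h^4 - 5*h^3 - 10*h^2 + 80*h - 96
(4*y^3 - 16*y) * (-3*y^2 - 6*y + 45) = -12*y^5 - 24*y^4 + 228*y^3 + 96*y^2 - 720*y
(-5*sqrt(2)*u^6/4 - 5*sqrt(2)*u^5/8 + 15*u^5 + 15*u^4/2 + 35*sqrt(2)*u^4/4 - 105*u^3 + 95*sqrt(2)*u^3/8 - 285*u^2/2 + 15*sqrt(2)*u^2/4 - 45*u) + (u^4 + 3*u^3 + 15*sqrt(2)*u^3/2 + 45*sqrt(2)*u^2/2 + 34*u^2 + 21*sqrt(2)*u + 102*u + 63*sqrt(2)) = -5*sqrt(2)*u^6/4 - 5*sqrt(2)*u^5/8 + 15*u^5 + 17*u^4/2 + 35*sqrt(2)*u^4/4 - 102*u^3 + 155*sqrt(2)*u^3/8 - 217*u^2/2 + 105*sqrt(2)*u^2/4 + 21*sqrt(2)*u + 57*u + 63*sqrt(2)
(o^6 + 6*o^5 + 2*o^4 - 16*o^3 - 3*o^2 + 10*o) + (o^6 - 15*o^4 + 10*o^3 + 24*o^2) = 2*o^6 + 6*o^5 - 13*o^4 - 6*o^3 + 21*o^2 + 10*o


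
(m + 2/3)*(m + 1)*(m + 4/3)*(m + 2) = m^4 + 5*m^3 + 80*m^2/9 + 20*m/3 + 16/9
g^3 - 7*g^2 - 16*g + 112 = (g - 7)*(g - 4)*(g + 4)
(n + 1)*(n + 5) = n^2 + 6*n + 5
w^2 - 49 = (w - 7)*(w + 7)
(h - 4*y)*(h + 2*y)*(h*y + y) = h^3*y - 2*h^2*y^2 + h^2*y - 8*h*y^3 - 2*h*y^2 - 8*y^3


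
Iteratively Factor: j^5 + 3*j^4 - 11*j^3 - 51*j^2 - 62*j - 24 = (j + 1)*(j^4 + 2*j^3 - 13*j^2 - 38*j - 24) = (j + 1)*(j + 2)*(j^3 - 13*j - 12) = (j + 1)^2*(j + 2)*(j^2 - j - 12) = (j - 4)*(j + 1)^2*(j + 2)*(j + 3)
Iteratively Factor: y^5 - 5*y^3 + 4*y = (y + 2)*(y^4 - 2*y^3 - y^2 + 2*y) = (y + 1)*(y + 2)*(y^3 - 3*y^2 + 2*y) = y*(y + 1)*(y + 2)*(y^2 - 3*y + 2) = y*(y - 2)*(y + 1)*(y + 2)*(y - 1)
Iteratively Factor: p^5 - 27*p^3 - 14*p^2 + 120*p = (p - 2)*(p^4 + 2*p^3 - 23*p^2 - 60*p) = (p - 5)*(p - 2)*(p^3 + 7*p^2 + 12*p) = (p - 5)*(p - 2)*(p + 3)*(p^2 + 4*p) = p*(p - 5)*(p - 2)*(p + 3)*(p + 4)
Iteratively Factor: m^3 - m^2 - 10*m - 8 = (m + 2)*(m^2 - 3*m - 4) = (m - 4)*(m + 2)*(m + 1)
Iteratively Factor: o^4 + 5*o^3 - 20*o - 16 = (o + 1)*(o^3 + 4*o^2 - 4*o - 16) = (o - 2)*(o + 1)*(o^2 + 6*o + 8) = (o - 2)*(o + 1)*(o + 4)*(o + 2)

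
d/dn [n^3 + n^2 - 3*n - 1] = 3*n^2 + 2*n - 3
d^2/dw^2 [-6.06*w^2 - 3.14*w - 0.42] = -12.1200000000000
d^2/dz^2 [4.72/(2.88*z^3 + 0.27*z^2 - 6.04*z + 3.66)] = (-(81.5616*z + 2.5488)*(2.88*z^3 + 0.27*z^2 - 6.04*z + 3.66) + 4.72*(8.64*z^2 + 0.54*z - 6.04)*(17.28*z^2 + 1.08*z - 12.08))/(2.88*z^3 + 0.27*z^2 - 6.04*z + 3.66)^3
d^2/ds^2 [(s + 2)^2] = 2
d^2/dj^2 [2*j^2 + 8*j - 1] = 4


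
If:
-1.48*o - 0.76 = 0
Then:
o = -0.51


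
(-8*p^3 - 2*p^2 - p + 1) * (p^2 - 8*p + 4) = -8*p^5 + 62*p^4 - 17*p^3 + p^2 - 12*p + 4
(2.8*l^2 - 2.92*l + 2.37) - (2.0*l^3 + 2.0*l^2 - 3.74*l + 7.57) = -2.0*l^3 + 0.8*l^2 + 0.82*l - 5.2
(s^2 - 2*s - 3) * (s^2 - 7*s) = s^4 - 9*s^3 + 11*s^2 + 21*s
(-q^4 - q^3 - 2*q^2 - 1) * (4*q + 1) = -4*q^5 - 5*q^4 - 9*q^3 - 2*q^2 - 4*q - 1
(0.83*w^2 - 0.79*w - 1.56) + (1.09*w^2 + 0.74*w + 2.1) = 1.92*w^2 - 0.05*w + 0.54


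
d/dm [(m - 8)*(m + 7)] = 2*m - 1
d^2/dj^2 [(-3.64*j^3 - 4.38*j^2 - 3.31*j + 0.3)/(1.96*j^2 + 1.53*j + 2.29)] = (-1.4210854715202e-14*j^5 - 2.8421709430404e-14*j^4 + 16.471896*j^3 + 48.349224*j^2 - 19.99368*j - 24.032322)/(7.529536*j^6 + 17.632944*j^5 + 40.156284*j^4 + 44.785089*j^3 + 46.917291*j^2 + 24.070419*j + 12.008989)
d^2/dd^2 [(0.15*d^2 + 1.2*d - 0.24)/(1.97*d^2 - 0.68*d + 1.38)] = (9.71604*d^3 - 8.035236*d^2 - 17.644896*d + 3.906456)/(7.645373*d^6 - 7.917036*d^5 + 18.79971*d^4 - 11.40632*d^3 + 13.16934*d^2 - 3.884976*d + 2.628072)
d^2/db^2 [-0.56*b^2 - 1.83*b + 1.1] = -1.12000000000000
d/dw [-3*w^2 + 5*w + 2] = 5 - 6*w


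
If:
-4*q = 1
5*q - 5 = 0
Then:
No Solution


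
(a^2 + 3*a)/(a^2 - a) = (a + 3)/(a - 1)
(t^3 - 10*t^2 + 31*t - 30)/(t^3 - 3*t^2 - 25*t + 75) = (t - 2)/(t + 5)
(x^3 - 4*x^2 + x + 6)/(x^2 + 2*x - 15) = (x^2 - x - 2)/(x + 5)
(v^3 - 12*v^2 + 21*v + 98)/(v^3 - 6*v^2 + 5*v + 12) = (v^3 - 12*v^2 + 21*v + 98)/(v^3 - 6*v^2 + 5*v + 12)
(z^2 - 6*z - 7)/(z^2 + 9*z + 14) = (z^2 - 6*z - 7)/(z^2 + 9*z + 14)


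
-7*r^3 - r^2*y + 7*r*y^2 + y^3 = (-r + y)*(r + y)*(7*r + y)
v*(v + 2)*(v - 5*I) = v^3 + 2*v^2 - 5*I*v^2 - 10*I*v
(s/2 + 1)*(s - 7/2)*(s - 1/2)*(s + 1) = s^4/2 - s^3/2 - 33*s^2/8 - 11*s/8 + 7/4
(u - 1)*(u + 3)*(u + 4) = u^3 + 6*u^2 + 5*u - 12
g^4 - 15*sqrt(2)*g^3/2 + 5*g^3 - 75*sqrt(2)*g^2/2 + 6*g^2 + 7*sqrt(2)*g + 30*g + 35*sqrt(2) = (g + 5)*(g - 7*sqrt(2))*(g - sqrt(2))*(g + sqrt(2)/2)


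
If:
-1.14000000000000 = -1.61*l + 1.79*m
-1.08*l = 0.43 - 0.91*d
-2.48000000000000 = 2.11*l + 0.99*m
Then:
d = -0.26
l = -0.62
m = -1.19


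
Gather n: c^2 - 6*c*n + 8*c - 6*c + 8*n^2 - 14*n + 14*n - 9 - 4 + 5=c^2 - 6*c*n + 2*c + 8*n^2 - 8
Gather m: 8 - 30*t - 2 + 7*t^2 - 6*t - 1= 7*t^2 - 36*t + 5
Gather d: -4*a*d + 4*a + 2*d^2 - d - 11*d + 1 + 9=4*a + 2*d^2 + d*(-4*a - 12) + 10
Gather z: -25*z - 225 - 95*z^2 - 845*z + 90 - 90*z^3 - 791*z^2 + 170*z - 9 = -90*z^3 - 886*z^2 - 700*z - 144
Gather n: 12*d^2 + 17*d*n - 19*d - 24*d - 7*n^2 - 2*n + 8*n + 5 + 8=12*d^2 - 43*d - 7*n^2 + n*(17*d + 6) + 13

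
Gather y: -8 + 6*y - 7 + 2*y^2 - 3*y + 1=2*y^2 + 3*y - 14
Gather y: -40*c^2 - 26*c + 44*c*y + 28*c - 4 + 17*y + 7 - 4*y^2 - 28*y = -40*c^2 + 2*c - 4*y^2 + y*(44*c - 11) + 3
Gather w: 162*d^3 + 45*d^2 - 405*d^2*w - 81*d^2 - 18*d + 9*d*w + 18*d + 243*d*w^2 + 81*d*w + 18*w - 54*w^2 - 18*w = 162*d^3 - 36*d^2 + w^2*(243*d - 54) + w*(-405*d^2 + 90*d)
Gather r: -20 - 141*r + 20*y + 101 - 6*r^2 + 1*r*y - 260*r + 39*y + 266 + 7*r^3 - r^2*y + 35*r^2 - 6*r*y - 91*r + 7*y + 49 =7*r^3 + r^2*(29 - y) + r*(-5*y - 492) + 66*y + 396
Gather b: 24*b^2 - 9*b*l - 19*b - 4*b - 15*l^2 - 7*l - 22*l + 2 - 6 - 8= 24*b^2 + b*(-9*l - 23) - 15*l^2 - 29*l - 12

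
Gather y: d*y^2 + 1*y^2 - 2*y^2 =y^2*(d - 1)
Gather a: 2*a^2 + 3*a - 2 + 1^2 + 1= 2*a^2 + 3*a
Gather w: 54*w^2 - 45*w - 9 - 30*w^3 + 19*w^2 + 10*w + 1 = -30*w^3 + 73*w^2 - 35*w - 8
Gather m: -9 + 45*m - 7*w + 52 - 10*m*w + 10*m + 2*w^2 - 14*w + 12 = m*(55 - 10*w) + 2*w^2 - 21*w + 55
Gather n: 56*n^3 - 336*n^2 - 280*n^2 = 56*n^3 - 616*n^2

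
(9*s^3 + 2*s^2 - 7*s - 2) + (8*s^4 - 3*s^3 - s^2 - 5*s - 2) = 8*s^4 + 6*s^3 + s^2 - 12*s - 4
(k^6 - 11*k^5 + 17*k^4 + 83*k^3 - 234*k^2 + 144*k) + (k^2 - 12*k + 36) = k^6 - 11*k^5 + 17*k^4 + 83*k^3 - 233*k^2 + 132*k + 36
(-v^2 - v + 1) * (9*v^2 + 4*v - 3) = -9*v^4 - 13*v^3 + 8*v^2 + 7*v - 3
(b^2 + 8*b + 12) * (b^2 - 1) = b^4 + 8*b^3 + 11*b^2 - 8*b - 12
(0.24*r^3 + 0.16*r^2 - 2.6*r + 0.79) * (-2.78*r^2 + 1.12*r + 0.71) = -0.6672*r^5 - 0.176*r^4 + 7.5776*r^3 - 4.9946*r^2 - 0.9612*r + 0.5609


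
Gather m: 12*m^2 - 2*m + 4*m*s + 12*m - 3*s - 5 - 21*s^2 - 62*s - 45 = 12*m^2 + m*(4*s + 10) - 21*s^2 - 65*s - 50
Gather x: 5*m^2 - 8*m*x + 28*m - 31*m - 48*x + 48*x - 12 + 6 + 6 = 5*m^2 - 8*m*x - 3*m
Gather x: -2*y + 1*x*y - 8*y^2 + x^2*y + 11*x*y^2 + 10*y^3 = x^2*y + x*(11*y^2 + y) + 10*y^3 - 8*y^2 - 2*y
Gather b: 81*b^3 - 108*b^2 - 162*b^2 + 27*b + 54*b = 81*b^3 - 270*b^2 + 81*b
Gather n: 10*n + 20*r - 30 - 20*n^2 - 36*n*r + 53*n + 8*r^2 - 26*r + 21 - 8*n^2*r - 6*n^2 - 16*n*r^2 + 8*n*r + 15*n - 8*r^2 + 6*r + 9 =n^2*(-8*r - 26) + n*(-16*r^2 - 28*r + 78)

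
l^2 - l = l*(l - 1)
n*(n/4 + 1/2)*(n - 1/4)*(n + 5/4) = n^4/4 + 3*n^3/4 + 27*n^2/64 - 5*n/32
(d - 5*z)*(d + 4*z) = d^2 - d*z - 20*z^2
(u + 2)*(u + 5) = u^2 + 7*u + 10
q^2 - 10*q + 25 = (q - 5)^2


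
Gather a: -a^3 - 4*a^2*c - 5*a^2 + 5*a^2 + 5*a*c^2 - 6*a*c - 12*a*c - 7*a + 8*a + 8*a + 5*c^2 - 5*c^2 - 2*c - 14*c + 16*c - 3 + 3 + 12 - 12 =-a^3 - 4*a^2*c + a*(5*c^2 - 18*c + 9)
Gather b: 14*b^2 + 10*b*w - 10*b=14*b^2 + b*(10*w - 10)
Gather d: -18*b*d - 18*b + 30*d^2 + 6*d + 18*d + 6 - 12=-18*b + 30*d^2 + d*(24 - 18*b) - 6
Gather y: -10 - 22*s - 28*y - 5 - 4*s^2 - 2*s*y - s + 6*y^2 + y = -4*s^2 - 23*s + 6*y^2 + y*(-2*s - 27) - 15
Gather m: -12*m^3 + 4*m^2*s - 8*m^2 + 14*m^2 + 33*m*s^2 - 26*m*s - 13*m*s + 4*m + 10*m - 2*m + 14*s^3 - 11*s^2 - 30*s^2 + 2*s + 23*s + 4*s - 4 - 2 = -12*m^3 + m^2*(4*s + 6) + m*(33*s^2 - 39*s + 12) + 14*s^3 - 41*s^2 + 29*s - 6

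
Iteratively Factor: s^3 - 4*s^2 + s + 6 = (s + 1)*(s^2 - 5*s + 6) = (s - 2)*(s + 1)*(s - 3)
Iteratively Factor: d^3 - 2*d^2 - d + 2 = (d - 1)*(d^2 - d - 2) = (d - 1)*(d + 1)*(d - 2)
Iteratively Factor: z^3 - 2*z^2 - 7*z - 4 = (z + 1)*(z^2 - 3*z - 4) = (z + 1)^2*(z - 4)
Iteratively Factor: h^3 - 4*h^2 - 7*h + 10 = (h + 2)*(h^2 - 6*h + 5) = (h - 5)*(h + 2)*(h - 1)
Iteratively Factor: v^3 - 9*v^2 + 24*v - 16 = (v - 1)*(v^2 - 8*v + 16) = (v - 4)*(v - 1)*(v - 4)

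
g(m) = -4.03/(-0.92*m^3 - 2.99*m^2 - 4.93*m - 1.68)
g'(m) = -4.03*(2.76*m^2 + 5.98*m + 4.93)/(-0.92*m^3 - 2.99*m^2 - 4.93*m - 1.68)^2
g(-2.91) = -0.40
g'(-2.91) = -0.44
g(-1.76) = -1.47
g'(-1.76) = -1.57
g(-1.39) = -2.16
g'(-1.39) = -2.26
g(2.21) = 0.11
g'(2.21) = -0.09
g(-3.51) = -0.22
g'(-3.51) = -0.21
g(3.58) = 0.04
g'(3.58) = -0.02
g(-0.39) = 25.59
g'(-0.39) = -490.20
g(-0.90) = -4.01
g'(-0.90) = -7.11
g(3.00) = 0.06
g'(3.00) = -0.04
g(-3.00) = -0.37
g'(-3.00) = -0.39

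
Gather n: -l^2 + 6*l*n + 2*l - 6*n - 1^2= -l^2 + 2*l + n*(6*l - 6) - 1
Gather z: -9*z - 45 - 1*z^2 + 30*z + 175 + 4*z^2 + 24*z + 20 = 3*z^2 + 45*z + 150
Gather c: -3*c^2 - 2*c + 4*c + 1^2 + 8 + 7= -3*c^2 + 2*c + 16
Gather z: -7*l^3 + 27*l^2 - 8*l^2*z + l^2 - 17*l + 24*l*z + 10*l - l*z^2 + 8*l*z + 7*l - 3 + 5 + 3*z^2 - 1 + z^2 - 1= -7*l^3 + 28*l^2 + z^2*(4 - l) + z*(-8*l^2 + 32*l)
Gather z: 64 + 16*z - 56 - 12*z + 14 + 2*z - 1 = 6*z + 21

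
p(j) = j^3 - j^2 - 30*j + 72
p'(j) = 3*j^2 - 2*j - 30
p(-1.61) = 113.53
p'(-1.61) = -19.00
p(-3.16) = 125.26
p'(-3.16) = 6.28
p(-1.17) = 104.13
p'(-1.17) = -23.55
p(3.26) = -1.78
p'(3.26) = -4.64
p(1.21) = 36.01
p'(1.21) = -28.03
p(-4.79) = 82.85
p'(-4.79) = 48.41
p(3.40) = -2.26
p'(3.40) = -2.12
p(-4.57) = 92.77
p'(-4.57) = 41.79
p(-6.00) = 0.00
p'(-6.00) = 90.00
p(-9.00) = -468.00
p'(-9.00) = 231.00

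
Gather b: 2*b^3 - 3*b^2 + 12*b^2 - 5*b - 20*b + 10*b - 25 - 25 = 2*b^3 + 9*b^2 - 15*b - 50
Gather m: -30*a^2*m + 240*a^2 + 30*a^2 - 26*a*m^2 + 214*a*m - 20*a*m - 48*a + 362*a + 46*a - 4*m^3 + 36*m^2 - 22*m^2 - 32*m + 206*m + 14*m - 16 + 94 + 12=270*a^2 + 360*a - 4*m^3 + m^2*(14 - 26*a) + m*(-30*a^2 + 194*a + 188) + 90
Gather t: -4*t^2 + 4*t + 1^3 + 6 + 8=-4*t^2 + 4*t + 15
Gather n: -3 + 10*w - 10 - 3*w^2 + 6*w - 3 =-3*w^2 + 16*w - 16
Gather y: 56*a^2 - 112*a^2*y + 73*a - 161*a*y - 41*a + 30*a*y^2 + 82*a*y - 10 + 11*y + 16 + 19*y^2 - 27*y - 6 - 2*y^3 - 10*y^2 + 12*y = 56*a^2 + 32*a - 2*y^3 + y^2*(30*a + 9) + y*(-112*a^2 - 79*a - 4)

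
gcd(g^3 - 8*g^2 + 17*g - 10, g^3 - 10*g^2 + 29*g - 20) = g^2 - 6*g + 5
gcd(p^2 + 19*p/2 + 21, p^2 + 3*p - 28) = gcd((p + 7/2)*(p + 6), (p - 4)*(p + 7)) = 1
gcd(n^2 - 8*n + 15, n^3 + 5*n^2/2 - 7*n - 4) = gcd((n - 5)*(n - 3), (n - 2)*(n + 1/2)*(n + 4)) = 1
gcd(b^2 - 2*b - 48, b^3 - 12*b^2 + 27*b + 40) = b - 8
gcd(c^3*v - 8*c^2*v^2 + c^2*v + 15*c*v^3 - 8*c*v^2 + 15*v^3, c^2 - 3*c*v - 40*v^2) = 1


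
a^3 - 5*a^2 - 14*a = a*(a - 7)*(a + 2)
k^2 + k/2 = k*(k + 1/2)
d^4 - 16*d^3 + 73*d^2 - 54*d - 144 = (d - 8)*(d - 6)*(d - 3)*(d + 1)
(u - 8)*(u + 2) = u^2 - 6*u - 16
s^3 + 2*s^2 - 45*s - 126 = (s - 7)*(s + 3)*(s + 6)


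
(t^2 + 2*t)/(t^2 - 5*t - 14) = t/(t - 7)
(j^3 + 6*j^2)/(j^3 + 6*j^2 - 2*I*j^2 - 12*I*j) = j/(j - 2*I)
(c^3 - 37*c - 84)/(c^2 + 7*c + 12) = c - 7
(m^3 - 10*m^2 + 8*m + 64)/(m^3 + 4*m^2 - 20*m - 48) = (m - 8)/(m + 6)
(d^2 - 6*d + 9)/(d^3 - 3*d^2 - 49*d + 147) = (d - 3)/(d^2 - 49)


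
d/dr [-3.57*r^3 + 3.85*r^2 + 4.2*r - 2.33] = -10.71*r^2 + 7.7*r + 4.2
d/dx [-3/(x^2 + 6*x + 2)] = 6*(x + 3)/(x^2 + 6*x + 2)^2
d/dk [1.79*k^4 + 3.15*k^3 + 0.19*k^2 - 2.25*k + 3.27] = 7.16*k^3 + 9.45*k^2 + 0.38*k - 2.25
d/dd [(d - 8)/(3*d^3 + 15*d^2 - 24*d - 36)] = (d^3 + 5*d^2 - 8*d - (d - 8)*(3*d^2 + 10*d - 8) - 12)/(3*(d^3 + 5*d^2 - 8*d - 12)^2)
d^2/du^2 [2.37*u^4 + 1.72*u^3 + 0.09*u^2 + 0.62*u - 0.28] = 28.44*u^2 + 10.32*u + 0.18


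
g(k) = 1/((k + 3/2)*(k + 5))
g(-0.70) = 0.29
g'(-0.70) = -0.43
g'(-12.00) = 0.00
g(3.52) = 0.02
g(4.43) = 0.02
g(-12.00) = 0.01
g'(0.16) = -0.09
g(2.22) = 0.04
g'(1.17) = -0.03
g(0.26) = 0.11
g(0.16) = 0.12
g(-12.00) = 0.01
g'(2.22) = -0.02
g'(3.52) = -0.01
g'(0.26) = -0.08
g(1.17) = 0.06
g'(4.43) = -0.00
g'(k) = -1/((k + 3/2)*(k + 5)^2) - 1/((k + 3/2)^2*(k + 5))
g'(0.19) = -0.09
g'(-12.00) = 0.00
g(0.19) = 0.11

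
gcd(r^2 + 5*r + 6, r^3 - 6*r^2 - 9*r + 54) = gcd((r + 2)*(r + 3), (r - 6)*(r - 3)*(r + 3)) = r + 3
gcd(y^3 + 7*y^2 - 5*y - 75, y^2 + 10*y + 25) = y^2 + 10*y + 25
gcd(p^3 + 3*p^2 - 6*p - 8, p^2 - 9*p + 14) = p - 2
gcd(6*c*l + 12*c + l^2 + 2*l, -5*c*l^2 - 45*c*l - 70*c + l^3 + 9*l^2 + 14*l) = l + 2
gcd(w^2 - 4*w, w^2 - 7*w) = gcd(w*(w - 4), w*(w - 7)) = w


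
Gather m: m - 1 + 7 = m + 6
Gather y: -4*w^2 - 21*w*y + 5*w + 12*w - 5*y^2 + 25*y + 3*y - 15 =-4*w^2 + 17*w - 5*y^2 + y*(28 - 21*w) - 15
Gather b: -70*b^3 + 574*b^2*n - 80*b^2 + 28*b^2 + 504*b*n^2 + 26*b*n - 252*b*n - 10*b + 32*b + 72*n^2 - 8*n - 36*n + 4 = -70*b^3 + b^2*(574*n - 52) + b*(504*n^2 - 226*n + 22) + 72*n^2 - 44*n + 4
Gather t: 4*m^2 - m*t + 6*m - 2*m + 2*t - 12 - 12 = 4*m^2 + 4*m + t*(2 - m) - 24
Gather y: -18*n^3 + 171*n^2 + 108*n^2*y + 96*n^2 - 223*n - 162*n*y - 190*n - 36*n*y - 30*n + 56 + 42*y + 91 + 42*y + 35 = -18*n^3 + 267*n^2 - 443*n + y*(108*n^2 - 198*n + 84) + 182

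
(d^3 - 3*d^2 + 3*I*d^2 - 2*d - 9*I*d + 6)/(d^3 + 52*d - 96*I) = (d^3 + 3*d^2*(-1 + I) - d*(2 + 9*I) + 6)/(d^3 + 52*d - 96*I)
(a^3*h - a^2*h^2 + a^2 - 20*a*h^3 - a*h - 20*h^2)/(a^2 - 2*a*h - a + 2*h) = (a^3*h - a^2*h^2 + a^2 - 20*a*h^3 - a*h - 20*h^2)/(a^2 - 2*a*h - a + 2*h)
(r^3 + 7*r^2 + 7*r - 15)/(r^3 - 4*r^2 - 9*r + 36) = (r^2 + 4*r - 5)/(r^2 - 7*r + 12)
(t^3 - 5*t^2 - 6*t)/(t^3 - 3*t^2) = (t^2 - 5*t - 6)/(t*(t - 3))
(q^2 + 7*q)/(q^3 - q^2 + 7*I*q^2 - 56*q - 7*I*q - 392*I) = q/(q^2 + q*(-8 + 7*I) - 56*I)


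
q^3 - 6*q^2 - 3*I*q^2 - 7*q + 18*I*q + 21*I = (q - 7)*(q + 1)*(q - 3*I)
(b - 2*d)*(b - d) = b^2 - 3*b*d + 2*d^2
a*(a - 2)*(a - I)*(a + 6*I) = a^4 - 2*a^3 + 5*I*a^3 + 6*a^2 - 10*I*a^2 - 12*a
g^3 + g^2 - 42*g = g*(g - 6)*(g + 7)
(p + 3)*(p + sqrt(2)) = p^2 + sqrt(2)*p + 3*p + 3*sqrt(2)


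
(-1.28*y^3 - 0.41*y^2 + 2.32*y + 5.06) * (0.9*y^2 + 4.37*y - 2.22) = -1.152*y^5 - 5.9626*y^4 + 3.1379*y^3 + 15.6026*y^2 + 16.9618*y - 11.2332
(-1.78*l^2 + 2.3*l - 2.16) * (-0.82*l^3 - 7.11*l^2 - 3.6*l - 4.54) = 1.4596*l^5 + 10.7698*l^4 - 8.1738*l^3 + 15.1588*l^2 - 2.666*l + 9.8064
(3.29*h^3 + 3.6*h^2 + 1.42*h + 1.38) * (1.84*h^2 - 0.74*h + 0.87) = 6.0536*h^5 + 4.1894*h^4 + 2.8111*h^3 + 4.6204*h^2 + 0.2142*h + 1.2006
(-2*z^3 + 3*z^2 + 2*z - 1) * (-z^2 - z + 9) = 2*z^5 - z^4 - 23*z^3 + 26*z^2 + 19*z - 9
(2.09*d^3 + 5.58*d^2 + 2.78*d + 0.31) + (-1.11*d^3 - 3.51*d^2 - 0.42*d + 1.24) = 0.98*d^3 + 2.07*d^2 + 2.36*d + 1.55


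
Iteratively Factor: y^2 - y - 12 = (y + 3)*(y - 4)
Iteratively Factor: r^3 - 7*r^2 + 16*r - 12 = (r - 2)*(r^2 - 5*r + 6) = (r - 2)^2*(r - 3)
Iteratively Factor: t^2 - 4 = (t - 2)*(t + 2)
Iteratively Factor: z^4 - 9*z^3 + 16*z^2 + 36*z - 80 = (z - 5)*(z^3 - 4*z^2 - 4*z + 16) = (z - 5)*(z + 2)*(z^2 - 6*z + 8) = (z - 5)*(z - 4)*(z + 2)*(z - 2)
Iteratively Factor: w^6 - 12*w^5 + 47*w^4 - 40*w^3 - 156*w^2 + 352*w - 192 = (w - 1)*(w^5 - 11*w^4 + 36*w^3 - 4*w^2 - 160*w + 192) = (w - 2)*(w - 1)*(w^4 - 9*w^3 + 18*w^2 + 32*w - 96) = (w - 4)*(w - 2)*(w - 1)*(w^3 - 5*w^2 - 2*w + 24) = (w - 4)*(w - 3)*(w - 2)*(w - 1)*(w^2 - 2*w - 8) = (w - 4)^2*(w - 3)*(w - 2)*(w - 1)*(w + 2)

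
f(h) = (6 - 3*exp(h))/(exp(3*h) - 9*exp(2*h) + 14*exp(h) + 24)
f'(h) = (6 - 3*exp(h))*(-3*exp(3*h) + 18*exp(2*h) - 14*exp(h))/(exp(3*h) - 9*exp(2*h) + 14*exp(h) + 24)^2 - 3*exp(h)/(exp(3*h) - 9*exp(2*h) + 14*exp(h) + 24) = 3*((exp(h) - 2)*(3*exp(2*h) - 18*exp(h) + 14) - exp(3*h) + 9*exp(2*h) - 14*exp(h) - 24)*exp(h)/(exp(3*h) - 9*exp(2*h) + 14*exp(h) + 24)^2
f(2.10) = -0.22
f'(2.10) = 1.18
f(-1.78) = 0.21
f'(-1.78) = -0.03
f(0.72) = -0.01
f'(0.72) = -0.27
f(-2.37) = 0.23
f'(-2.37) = -0.02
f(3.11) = -0.01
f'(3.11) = 0.02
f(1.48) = 2.11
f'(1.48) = -15.65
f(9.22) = -0.00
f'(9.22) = 0.00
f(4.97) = -0.00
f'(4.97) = 0.00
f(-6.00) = 0.25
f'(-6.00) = 0.00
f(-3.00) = 0.24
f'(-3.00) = -0.01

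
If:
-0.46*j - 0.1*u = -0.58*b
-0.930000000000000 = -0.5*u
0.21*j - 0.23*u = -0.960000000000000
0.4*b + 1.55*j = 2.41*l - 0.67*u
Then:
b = -1.69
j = -2.53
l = -1.39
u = 1.86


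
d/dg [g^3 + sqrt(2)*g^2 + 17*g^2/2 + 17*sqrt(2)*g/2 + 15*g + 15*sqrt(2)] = 3*g^2 + 2*sqrt(2)*g + 17*g + 17*sqrt(2)/2 + 15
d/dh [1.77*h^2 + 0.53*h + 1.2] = 3.54*h + 0.53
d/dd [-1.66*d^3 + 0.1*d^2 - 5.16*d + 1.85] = -4.98*d^2 + 0.2*d - 5.16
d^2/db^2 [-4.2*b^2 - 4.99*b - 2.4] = -8.40000000000000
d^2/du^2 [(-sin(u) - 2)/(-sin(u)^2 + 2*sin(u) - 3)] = (-sin(u)^5 - 10*sin(u)^4 + 32*sin(u)^3 + 22*sin(u)^2 - 63*sin(u) + 16)/(sin(u)^2 - 2*sin(u) + 3)^3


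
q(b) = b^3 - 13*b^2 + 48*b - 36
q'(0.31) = 40.23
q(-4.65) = -640.84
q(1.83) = 14.43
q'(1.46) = 16.43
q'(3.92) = -7.82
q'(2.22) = 5.07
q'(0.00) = 48.00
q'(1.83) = 10.47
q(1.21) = 4.82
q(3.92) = 12.63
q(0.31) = -22.34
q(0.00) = -36.00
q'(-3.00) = 153.00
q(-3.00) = -324.00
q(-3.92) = -484.16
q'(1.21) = 20.93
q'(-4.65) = 233.77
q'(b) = 3*b^2 - 26*b + 48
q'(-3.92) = 196.02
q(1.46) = 9.48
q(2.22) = 17.43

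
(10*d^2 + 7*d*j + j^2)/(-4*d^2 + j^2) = (-5*d - j)/(2*d - j)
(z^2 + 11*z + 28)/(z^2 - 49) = (z + 4)/(z - 7)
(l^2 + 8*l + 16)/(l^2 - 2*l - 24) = (l + 4)/(l - 6)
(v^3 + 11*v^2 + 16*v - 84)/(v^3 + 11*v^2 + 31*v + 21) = (v^2 + 4*v - 12)/(v^2 + 4*v + 3)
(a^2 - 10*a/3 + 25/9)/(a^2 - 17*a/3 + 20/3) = (a - 5/3)/(a - 4)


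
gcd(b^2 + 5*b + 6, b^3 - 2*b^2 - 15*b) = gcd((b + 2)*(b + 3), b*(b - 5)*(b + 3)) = b + 3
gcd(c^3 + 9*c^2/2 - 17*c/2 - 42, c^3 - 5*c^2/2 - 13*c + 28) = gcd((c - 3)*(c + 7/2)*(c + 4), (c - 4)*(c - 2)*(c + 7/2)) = c + 7/2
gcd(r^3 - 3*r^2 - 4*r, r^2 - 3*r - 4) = r^2 - 3*r - 4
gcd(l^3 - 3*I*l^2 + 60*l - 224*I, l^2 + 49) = l - 7*I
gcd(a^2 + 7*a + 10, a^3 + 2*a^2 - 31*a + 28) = 1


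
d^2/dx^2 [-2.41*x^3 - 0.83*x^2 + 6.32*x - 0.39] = -14.46*x - 1.66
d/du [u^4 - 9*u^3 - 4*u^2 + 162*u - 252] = 4*u^3 - 27*u^2 - 8*u + 162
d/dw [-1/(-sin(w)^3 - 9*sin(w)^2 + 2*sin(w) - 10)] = (-3*sin(w)^2 - 18*sin(w) + 2)*cos(w)/(sin(w)^3 + 9*sin(w)^2 - 2*sin(w) + 10)^2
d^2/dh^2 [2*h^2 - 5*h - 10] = 4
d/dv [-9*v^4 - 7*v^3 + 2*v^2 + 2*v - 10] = -36*v^3 - 21*v^2 + 4*v + 2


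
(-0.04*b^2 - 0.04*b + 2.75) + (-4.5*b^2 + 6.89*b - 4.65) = -4.54*b^2 + 6.85*b - 1.9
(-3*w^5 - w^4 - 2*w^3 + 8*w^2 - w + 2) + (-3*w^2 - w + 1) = -3*w^5 - w^4 - 2*w^3 + 5*w^2 - 2*w + 3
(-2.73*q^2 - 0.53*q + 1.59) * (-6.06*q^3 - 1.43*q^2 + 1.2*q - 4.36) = 16.5438*q^5 + 7.1157*q^4 - 12.1535*q^3 + 8.9931*q^2 + 4.2188*q - 6.9324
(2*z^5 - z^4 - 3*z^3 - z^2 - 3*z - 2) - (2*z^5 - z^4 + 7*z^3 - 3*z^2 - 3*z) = -10*z^3 + 2*z^2 - 2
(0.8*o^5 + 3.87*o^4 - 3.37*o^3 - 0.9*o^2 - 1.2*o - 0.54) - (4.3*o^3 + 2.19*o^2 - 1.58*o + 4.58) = 0.8*o^5 + 3.87*o^4 - 7.67*o^3 - 3.09*o^2 + 0.38*o - 5.12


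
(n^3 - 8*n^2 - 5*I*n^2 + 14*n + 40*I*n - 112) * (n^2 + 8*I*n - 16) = n^5 - 8*n^4 + 3*I*n^4 + 38*n^3 - 24*I*n^3 - 304*n^2 + 192*I*n^2 - 224*n - 1536*I*n + 1792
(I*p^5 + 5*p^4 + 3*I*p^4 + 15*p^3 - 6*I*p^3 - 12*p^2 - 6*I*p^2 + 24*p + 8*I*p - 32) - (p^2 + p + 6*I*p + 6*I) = I*p^5 + 5*p^4 + 3*I*p^4 + 15*p^3 - 6*I*p^3 - 13*p^2 - 6*I*p^2 + 23*p + 2*I*p - 32 - 6*I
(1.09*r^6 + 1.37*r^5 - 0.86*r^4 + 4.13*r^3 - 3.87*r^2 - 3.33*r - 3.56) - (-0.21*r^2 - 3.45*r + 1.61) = 1.09*r^6 + 1.37*r^5 - 0.86*r^4 + 4.13*r^3 - 3.66*r^2 + 0.12*r - 5.17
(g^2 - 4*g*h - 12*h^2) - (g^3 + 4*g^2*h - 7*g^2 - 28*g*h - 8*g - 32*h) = -g^3 - 4*g^2*h + 8*g^2 + 24*g*h + 8*g - 12*h^2 + 32*h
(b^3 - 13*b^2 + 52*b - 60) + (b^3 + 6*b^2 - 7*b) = 2*b^3 - 7*b^2 + 45*b - 60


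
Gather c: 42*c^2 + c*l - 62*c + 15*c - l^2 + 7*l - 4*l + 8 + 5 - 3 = 42*c^2 + c*(l - 47) - l^2 + 3*l + 10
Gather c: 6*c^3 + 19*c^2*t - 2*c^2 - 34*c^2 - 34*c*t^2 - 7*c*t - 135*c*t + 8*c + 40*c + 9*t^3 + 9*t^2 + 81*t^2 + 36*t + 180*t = 6*c^3 + c^2*(19*t - 36) + c*(-34*t^2 - 142*t + 48) + 9*t^3 + 90*t^2 + 216*t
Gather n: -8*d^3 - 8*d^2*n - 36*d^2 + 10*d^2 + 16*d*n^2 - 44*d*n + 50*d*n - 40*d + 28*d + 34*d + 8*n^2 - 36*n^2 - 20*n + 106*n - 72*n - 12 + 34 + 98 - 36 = -8*d^3 - 26*d^2 + 22*d + n^2*(16*d - 28) + n*(-8*d^2 + 6*d + 14) + 84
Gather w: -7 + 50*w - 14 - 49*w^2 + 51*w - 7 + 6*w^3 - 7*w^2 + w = 6*w^3 - 56*w^2 + 102*w - 28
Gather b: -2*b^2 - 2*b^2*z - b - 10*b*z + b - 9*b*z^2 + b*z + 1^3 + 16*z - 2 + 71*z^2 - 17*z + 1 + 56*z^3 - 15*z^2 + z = b^2*(-2*z - 2) + b*(-9*z^2 - 9*z) + 56*z^3 + 56*z^2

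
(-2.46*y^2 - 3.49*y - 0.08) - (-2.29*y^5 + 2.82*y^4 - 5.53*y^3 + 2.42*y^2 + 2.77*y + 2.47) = 2.29*y^5 - 2.82*y^4 + 5.53*y^3 - 4.88*y^2 - 6.26*y - 2.55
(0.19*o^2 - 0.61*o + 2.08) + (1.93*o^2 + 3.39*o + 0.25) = 2.12*o^2 + 2.78*o + 2.33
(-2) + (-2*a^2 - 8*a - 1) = -2*a^2 - 8*a - 3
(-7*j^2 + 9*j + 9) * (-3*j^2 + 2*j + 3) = 21*j^4 - 41*j^3 - 30*j^2 + 45*j + 27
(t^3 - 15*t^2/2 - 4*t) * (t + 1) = t^4 - 13*t^3/2 - 23*t^2/2 - 4*t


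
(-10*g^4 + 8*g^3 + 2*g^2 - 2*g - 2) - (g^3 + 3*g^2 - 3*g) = -10*g^4 + 7*g^3 - g^2 + g - 2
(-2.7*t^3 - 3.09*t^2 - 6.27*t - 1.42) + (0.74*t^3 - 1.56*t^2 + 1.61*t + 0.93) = -1.96*t^3 - 4.65*t^2 - 4.66*t - 0.49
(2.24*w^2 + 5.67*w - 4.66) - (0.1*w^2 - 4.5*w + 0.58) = 2.14*w^2 + 10.17*w - 5.24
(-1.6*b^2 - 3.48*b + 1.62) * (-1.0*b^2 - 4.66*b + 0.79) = 1.6*b^4 + 10.936*b^3 + 13.3328*b^2 - 10.2984*b + 1.2798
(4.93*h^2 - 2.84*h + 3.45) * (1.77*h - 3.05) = 8.7261*h^3 - 20.0633*h^2 + 14.7685*h - 10.5225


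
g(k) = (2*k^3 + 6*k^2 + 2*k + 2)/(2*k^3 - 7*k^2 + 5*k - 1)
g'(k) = (-6*k^2 + 14*k - 5)*(2*k^3 + 6*k^2 + 2*k + 2)/(2*k^3 - 7*k^2 + 5*k - 1)^2 + (6*k^2 + 12*k + 2)/(2*k^3 - 7*k^2 + 5*k - 1) = 2*(-13*k^4 + 6*k^3 + 13*k^2 + 8*k - 6)/(4*k^6 - 28*k^5 + 69*k^4 - 74*k^3 + 39*k^2 - 10*k + 1)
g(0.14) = -5.57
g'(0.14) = -49.51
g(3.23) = 14.55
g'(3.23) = -23.35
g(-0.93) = -0.28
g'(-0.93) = -0.19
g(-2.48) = -0.04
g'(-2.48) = -0.14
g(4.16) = 6.05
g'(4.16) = -3.53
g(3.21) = 15.03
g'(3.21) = -24.98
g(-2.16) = -0.09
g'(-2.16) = -0.15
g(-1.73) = -0.15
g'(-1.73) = -0.15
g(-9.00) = 0.48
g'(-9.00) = -0.04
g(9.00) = 2.10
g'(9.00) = -0.18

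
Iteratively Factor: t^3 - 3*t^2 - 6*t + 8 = (t - 1)*(t^2 - 2*t - 8) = (t - 4)*(t - 1)*(t + 2)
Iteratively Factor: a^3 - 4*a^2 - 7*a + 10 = (a + 2)*(a^2 - 6*a + 5) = (a - 5)*(a + 2)*(a - 1)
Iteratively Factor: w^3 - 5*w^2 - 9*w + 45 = (w - 3)*(w^2 - 2*w - 15) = (w - 3)*(w + 3)*(w - 5)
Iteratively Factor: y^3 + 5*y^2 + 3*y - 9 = (y - 1)*(y^2 + 6*y + 9) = (y - 1)*(y + 3)*(y + 3)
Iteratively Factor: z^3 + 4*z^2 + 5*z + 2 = (z + 1)*(z^2 + 3*z + 2) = (z + 1)^2*(z + 2)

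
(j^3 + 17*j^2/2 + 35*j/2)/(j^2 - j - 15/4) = 2*j*(2*j^2 + 17*j + 35)/(4*j^2 - 4*j - 15)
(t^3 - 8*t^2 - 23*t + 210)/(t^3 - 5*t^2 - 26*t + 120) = (t - 7)/(t - 4)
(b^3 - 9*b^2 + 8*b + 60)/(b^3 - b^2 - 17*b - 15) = (b^2 - 4*b - 12)/(b^2 + 4*b + 3)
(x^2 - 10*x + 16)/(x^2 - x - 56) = (x - 2)/(x + 7)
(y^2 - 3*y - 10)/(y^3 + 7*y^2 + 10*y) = (y - 5)/(y*(y + 5))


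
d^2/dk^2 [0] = 0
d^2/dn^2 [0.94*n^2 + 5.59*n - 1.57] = 1.88000000000000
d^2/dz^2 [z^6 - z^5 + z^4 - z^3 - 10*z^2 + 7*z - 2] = 30*z^4 - 20*z^3 + 12*z^2 - 6*z - 20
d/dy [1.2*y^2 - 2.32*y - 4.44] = 2.4*y - 2.32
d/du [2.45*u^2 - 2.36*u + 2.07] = 4.9*u - 2.36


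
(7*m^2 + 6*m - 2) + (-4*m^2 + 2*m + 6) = 3*m^2 + 8*m + 4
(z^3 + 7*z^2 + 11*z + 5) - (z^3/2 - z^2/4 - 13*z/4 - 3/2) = z^3/2 + 29*z^2/4 + 57*z/4 + 13/2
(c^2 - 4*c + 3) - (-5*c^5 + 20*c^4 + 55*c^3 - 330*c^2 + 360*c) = 5*c^5 - 20*c^4 - 55*c^3 + 331*c^2 - 364*c + 3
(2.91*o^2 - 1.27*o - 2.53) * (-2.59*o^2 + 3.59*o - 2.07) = -7.5369*o^4 + 13.7362*o^3 - 4.0303*o^2 - 6.4538*o + 5.2371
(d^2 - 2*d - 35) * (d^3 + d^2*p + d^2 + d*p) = d^5 + d^4*p - d^4 - d^3*p - 37*d^3 - 37*d^2*p - 35*d^2 - 35*d*p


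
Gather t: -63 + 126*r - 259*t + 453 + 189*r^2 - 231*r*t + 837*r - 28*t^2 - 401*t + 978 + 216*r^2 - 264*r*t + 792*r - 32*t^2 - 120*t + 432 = 405*r^2 + 1755*r - 60*t^2 + t*(-495*r - 780) + 1800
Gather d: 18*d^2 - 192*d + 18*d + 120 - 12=18*d^2 - 174*d + 108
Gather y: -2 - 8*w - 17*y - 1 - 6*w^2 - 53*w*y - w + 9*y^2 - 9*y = -6*w^2 - 9*w + 9*y^2 + y*(-53*w - 26) - 3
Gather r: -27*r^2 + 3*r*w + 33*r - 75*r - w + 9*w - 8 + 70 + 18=-27*r^2 + r*(3*w - 42) + 8*w + 80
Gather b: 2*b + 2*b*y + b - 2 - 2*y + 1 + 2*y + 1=b*(2*y + 3)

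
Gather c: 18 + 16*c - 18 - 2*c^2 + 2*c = -2*c^2 + 18*c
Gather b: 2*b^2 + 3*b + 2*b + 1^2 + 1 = 2*b^2 + 5*b + 2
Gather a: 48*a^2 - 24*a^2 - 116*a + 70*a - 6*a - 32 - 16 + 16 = 24*a^2 - 52*a - 32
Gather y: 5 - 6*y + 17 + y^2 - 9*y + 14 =y^2 - 15*y + 36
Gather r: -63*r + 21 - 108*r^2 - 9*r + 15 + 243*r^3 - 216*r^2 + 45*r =243*r^3 - 324*r^2 - 27*r + 36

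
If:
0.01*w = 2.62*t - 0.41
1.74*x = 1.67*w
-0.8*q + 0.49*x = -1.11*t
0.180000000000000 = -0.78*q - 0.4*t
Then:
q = -0.31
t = 0.15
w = -0.89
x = -0.85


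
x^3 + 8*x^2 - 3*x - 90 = (x - 3)*(x + 5)*(x + 6)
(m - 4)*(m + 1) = m^2 - 3*m - 4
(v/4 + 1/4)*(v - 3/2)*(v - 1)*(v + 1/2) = v^4/4 - v^3/4 - 7*v^2/16 + v/4 + 3/16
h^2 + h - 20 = (h - 4)*(h + 5)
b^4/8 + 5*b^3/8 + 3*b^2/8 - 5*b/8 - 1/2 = (b/4 + 1)*(b/2 + 1/2)*(b - 1)*(b + 1)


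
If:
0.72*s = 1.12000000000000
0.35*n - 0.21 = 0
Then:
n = 0.60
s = 1.56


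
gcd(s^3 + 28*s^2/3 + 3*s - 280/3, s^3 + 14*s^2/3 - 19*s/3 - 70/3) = s + 5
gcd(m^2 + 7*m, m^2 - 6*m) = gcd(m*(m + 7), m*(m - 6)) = m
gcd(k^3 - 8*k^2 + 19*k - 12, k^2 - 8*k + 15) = k - 3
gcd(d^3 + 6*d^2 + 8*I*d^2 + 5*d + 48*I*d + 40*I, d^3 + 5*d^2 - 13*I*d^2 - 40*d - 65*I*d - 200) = d + 5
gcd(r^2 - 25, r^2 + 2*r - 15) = r + 5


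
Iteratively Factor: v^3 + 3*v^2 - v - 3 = (v + 1)*(v^2 + 2*v - 3) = (v + 1)*(v + 3)*(v - 1)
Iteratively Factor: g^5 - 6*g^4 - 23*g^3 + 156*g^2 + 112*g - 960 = (g - 4)*(g^4 - 2*g^3 - 31*g^2 + 32*g + 240) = (g - 5)*(g - 4)*(g^3 + 3*g^2 - 16*g - 48) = (g - 5)*(g - 4)*(g + 4)*(g^2 - g - 12) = (g - 5)*(g - 4)^2*(g + 4)*(g + 3)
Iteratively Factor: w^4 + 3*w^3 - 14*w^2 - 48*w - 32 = (w + 4)*(w^3 - w^2 - 10*w - 8) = (w - 4)*(w + 4)*(w^2 + 3*w + 2) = (w - 4)*(w + 1)*(w + 4)*(w + 2)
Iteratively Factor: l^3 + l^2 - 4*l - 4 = (l + 1)*(l^2 - 4) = (l - 2)*(l + 1)*(l + 2)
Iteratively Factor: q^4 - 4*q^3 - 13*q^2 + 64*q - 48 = (q - 1)*(q^3 - 3*q^2 - 16*q + 48) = (q - 1)*(q + 4)*(q^2 - 7*q + 12) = (q - 3)*(q - 1)*(q + 4)*(q - 4)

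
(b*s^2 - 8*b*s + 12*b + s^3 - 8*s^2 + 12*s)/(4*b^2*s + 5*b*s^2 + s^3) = (s^2 - 8*s + 12)/(s*(4*b + s))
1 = 1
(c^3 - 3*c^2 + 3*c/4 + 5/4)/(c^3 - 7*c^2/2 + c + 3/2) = (c - 5/2)/(c - 3)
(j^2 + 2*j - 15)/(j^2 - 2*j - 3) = (j + 5)/(j + 1)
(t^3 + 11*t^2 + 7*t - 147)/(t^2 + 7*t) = t + 4 - 21/t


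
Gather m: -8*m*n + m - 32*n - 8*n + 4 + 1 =m*(1 - 8*n) - 40*n + 5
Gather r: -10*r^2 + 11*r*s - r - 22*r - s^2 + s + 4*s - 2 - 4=-10*r^2 + r*(11*s - 23) - s^2 + 5*s - 6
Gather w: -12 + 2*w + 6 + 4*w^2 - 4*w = 4*w^2 - 2*w - 6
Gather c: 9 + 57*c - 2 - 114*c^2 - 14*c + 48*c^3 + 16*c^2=48*c^3 - 98*c^2 + 43*c + 7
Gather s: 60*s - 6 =60*s - 6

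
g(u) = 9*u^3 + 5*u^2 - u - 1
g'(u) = 27*u^2 + 10*u - 1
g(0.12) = -1.03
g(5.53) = 1668.39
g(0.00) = -1.00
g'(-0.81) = 8.61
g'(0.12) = 0.59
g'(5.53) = 879.98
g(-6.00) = -1759.00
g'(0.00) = -1.00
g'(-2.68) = 166.12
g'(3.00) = 272.00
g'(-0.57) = 2.07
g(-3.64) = -365.17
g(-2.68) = -135.65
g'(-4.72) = 553.32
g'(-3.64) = 320.34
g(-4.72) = -831.27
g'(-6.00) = 911.00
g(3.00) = 284.00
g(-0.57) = -0.47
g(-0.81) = -1.69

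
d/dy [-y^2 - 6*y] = -2*y - 6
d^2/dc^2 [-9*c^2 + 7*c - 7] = -18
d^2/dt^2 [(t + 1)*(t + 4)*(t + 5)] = 6*t + 20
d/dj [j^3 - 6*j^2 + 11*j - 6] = 3*j^2 - 12*j + 11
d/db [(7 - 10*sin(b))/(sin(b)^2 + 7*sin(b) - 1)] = (10*sin(b)^2 - 14*sin(b) - 39)*cos(b)/(7*sin(b) - cos(b)^2)^2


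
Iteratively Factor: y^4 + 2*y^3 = (y + 2)*(y^3) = y*(y + 2)*(y^2) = y^2*(y + 2)*(y)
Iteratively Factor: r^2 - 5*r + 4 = (r - 4)*(r - 1)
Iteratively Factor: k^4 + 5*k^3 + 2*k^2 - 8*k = (k + 2)*(k^3 + 3*k^2 - 4*k) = k*(k + 2)*(k^2 + 3*k - 4) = k*(k + 2)*(k + 4)*(k - 1)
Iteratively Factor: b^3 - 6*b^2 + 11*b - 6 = (b - 3)*(b^2 - 3*b + 2) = (b - 3)*(b - 2)*(b - 1)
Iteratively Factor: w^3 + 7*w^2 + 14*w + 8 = (w + 4)*(w^2 + 3*w + 2) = (w + 1)*(w + 4)*(w + 2)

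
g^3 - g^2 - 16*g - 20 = (g - 5)*(g + 2)^2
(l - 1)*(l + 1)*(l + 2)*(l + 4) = l^4 + 6*l^3 + 7*l^2 - 6*l - 8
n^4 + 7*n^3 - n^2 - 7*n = n*(n - 1)*(n + 1)*(n + 7)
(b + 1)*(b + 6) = b^2 + 7*b + 6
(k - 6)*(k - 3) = k^2 - 9*k + 18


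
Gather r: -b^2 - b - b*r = -b^2 - b*r - b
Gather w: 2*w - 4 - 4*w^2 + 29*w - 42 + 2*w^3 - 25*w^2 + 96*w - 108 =2*w^3 - 29*w^2 + 127*w - 154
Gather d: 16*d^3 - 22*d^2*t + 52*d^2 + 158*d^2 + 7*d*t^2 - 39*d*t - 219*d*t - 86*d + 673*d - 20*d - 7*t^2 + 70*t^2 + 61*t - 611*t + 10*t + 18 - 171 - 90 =16*d^3 + d^2*(210 - 22*t) + d*(7*t^2 - 258*t + 567) + 63*t^2 - 540*t - 243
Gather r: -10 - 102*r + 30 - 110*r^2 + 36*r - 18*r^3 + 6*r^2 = -18*r^3 - 104*r^2 - 66*r + 20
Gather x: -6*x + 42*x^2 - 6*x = 42*x^2 - 12*x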